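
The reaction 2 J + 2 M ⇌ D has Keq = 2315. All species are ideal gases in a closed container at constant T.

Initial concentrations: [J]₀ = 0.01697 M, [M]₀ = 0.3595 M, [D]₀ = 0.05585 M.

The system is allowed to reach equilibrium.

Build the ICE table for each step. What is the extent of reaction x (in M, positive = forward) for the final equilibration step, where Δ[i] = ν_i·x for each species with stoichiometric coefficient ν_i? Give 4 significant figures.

Q₀ = 1501 vs Keq = 2315 ⇒ Q<K, forward
Step 1:
                    J           M           D
  init        0.01697      0.3595     0.05585
  Δ         -0.003008   -0.003008    0.001504
  eq          0.01396      0.3565     0.05735
  solve Keq expr → x = 0.001504; check Q = 2315

x = 0.001504 M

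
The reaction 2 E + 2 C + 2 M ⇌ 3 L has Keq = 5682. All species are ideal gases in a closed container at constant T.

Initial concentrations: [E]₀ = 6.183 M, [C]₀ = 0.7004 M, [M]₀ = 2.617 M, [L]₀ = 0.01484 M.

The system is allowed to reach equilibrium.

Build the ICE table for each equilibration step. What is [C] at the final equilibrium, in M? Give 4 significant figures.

[C]_eq = 0.001383 M

Q₀ = 2.5445e-08 vs Keq = 5682 ⇒ Q<K, forward
Step 1:
                   E          C          M          L
  init         6.183     0.7004      2.617    0.01484
  Δ           -0.699     -0.699     -0.699      1.049
  eq           5.484   0.001383      1.918      1.063
  solve Keq expr → x = 0.3495; check Q = 5682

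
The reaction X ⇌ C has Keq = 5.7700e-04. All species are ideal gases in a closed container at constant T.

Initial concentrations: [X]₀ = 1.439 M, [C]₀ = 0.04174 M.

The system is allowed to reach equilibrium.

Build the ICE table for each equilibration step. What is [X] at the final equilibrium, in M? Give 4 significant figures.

Q₀ = 0.02901 vs Keq = 5.7700e-04 ⇒ Q>K, reverse
Step 1:
                  X         C
  init        1.439   0.04174
  Δ         0.04089  -0.04089
  eq           1.48 8.5389e-04
  solve Keq expr → x = -0.04089; check Q = 5.7700e-04

[X]_eq = 1.48 M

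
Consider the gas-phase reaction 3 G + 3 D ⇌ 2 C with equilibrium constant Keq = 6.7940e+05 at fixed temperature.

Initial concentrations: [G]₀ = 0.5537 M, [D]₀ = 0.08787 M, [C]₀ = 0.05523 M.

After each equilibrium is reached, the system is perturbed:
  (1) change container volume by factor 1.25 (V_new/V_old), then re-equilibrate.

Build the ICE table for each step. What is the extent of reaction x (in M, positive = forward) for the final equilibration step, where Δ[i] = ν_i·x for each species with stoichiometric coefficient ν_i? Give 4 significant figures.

x = -4.8984e-04 M

Q₀ = 26.49 vs Keq = 6.7940e+05 ⇒ Q<K, forward
Step 1:
                  G         D         C
  init       0.5537   0.08787   0.05523
  Δ        -0.08233  -0.08233   0.05488
  eq         0.4714  0.005544    0.1101
  solve Keq expr → x = 0.02744; check Q = 6.7940e+05
Then change container volume by factor 1.25 (V_new/V_old).
Step 2:
                  G         D         C
  init       0.3771  0.004435   0.08809
  Δ         0.00147   0.00147 -9.7968e-04
  eq         0.3786  0.005905   0.08711
  solve Keq expr → x = -4.8984e-04; check Q = 6.7940e+05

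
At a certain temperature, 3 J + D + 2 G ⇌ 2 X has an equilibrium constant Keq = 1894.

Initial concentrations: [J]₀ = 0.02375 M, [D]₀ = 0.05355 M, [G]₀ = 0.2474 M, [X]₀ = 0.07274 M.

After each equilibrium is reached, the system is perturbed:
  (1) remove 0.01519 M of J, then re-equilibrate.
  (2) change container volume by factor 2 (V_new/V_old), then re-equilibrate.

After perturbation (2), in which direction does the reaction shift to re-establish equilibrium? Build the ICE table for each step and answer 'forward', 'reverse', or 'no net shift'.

Direction: reverse

Q₀ = 1.2050e+05 vs Keq = 1894 ⇒ Q>K, reverse
Step 1:
                  J         D         G         X
  Initial   0.02375   0.05355    0.2474   0.07274
  Change    0.03826   0.01275   0.02551  -0.02551
  Equil     0.06201    0.0663    0.2729   0.04723
  solve Keq expr → x = -0.01275; check Q = 1894
Then remove 0.01519 M of J.
Step 2:
                  J         D         G         X
  Initial   0.04682    0.0663    0.2729   0.04723
  Change   0.008541  0.002847  0.005694 -0.005694
  Equil     0.05537   0.06915    0.2786   0.04154
  solve Keq expr → x = -0.002847; check Q = 1894
Then change container volume by factor 2 (V_new/V_old).
Step 3:
                  J         D         G         X
  Initial   0.02768   0.03458    0.1393   0.02077
  Change    0.01446  0.004819  0.009639 -0.009639
  Equil     0.04214    0.0394    0.1489   0.01113
  solve Keq expr → x = -0.004819; check Q = 1894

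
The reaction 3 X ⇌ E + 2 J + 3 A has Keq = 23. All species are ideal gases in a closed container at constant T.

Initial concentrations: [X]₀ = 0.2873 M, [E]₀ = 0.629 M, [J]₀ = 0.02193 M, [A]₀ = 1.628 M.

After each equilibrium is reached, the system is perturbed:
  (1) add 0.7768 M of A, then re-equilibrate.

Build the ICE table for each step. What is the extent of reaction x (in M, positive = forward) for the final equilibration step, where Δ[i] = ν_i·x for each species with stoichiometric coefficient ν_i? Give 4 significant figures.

x = -0.01084 M

Q₀ = 0.05504 vs Keq = 23 ⇒ Q<K, forward
Step 1:
                   X          E          J          A
  I           0.2873      0.629    0.02193      1.628
  C          -0.1514    0.05046     0.1009     0.1514
  E           0.1359     0.6795     0.1228      1.779
  solve Keq expr → x = 0.05046; check Q = 23
Then add 0.7768 M of A.
Step 2:
                   X          E          J          A
  I           0.1359     0.6795     0.1228      2.556
  C          0.03253   -0.01084   -0.02169   -0.03253
  E           0.1685     0.6686     0.1012      2.524
  solve Keq expr → x = -0.01084; check Q = 23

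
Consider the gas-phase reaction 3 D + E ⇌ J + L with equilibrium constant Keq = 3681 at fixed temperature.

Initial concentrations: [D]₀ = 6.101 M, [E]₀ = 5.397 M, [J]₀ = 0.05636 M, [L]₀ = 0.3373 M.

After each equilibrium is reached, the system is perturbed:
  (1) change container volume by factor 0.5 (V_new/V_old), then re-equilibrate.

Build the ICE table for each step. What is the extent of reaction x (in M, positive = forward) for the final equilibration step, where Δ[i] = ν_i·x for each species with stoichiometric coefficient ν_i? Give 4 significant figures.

x = 0.01789 M

Q₀ = 1.5511e-05 vs Keq = 3681 ⇒ Q<K, forward
Step 1:
                    D           E           J           L
  Initial       6.101       5.397     0.05636      0.3373
  Change       -6.028      -2.009       2.009       2.009
  Equil       0.07298       3.388       2.066       2.347
  solve Keq expr → x = 2.009; check Q = 3681
Then change container volume by factor 0.5 (V_new/V_old).
Step 2:
                    D           E           J           L
  Initial       0.146       6.775       4.131       4.693
  Change     -0.05368    -0.01789     0.01789     0.01789
  Equil       0.09228       6.757       4.149       4.711
  solve Keq expr → x = 0.01789; check Q = 3681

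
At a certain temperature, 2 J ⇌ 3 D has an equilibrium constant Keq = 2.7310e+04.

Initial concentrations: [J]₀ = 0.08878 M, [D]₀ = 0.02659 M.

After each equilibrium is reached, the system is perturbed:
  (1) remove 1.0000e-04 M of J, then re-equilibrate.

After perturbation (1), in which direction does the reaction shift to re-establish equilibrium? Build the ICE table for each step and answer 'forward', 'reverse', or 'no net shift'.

Q₀ = 0.002385 vs Keq = 2.7310e+04 ⇒ Q<K, forward
Step 1:
                   J          D
  Initial    0.08878    0.02659
  Change     -0.0884     0.1326
  Equil   3.8431e-04     0.1592
  solve Keq expr → x = 0.0442; check Q = 2.7310e+04
Then remove 1.0000e-04 M of J.
Step 2:
                   J          D
  Initial 2.8431e-04     0.1592
  Change  9.9460e-05 -1.4919e-04
  Equil   3.8377e-04      0.159
  solve Keq expr → x = -4.9730e-05; check Q = 2.7310e+04

Direction: reverse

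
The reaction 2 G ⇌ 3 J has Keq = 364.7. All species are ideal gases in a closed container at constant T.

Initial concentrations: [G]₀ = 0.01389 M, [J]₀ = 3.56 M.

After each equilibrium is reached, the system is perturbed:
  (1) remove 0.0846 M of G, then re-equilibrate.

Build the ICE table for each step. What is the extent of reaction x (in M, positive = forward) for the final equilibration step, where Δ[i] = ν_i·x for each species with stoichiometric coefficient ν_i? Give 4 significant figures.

x = -0.03504 M

Q₀ = 2.3385e+05 vs Keq = 364.7 ⇒ Q>K, reverse
Step 1:
                   G          J
  Initial    0.01389       3.56
  Change      0.2779    -0.4169
  Equil       0.2918      3.143
  solve Keq expr → x = -0.139; check Q = 364.7
Then remove 0.0846 M of G.
Step 2:
                   G          J
  Initial     0.2072      3.143
  Change     0.07008    -0.1051
  Equil       0.2773      3.038
  solve Keq expr → x = -0.03504; check Q = 364.7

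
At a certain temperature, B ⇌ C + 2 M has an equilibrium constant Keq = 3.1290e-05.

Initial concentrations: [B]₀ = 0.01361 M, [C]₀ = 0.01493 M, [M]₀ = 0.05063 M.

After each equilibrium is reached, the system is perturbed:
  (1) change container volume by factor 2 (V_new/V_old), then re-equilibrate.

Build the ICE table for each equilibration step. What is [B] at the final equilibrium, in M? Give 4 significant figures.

Q₀ = 0.002812 vs Keq = 3.1290e-05 ⇒ Q>K, reverse
Step 1:
                    B           C           M
  Initial     0.01361     0.01493     0.05063
  Change      0.01343    -0.01343    -0.02686
  Equil       0.02704    0.001498     0.02377
  solve Keq expr → x = -0.01343; check Q = 3.1290e-05
Then change container volume by factor 2 (V_new/V_old).
Step 2:
                    B           C           M
  Initial     0.01352  7.4903e-04     0.01188
  Change    -0.001165    0.001165     0.00233
  Equil       0.01236    0.001914     0.01421
  solve Keq expr → x = 0.001165; check Q = 3.1290e-05

[B]_eq = 0.01236 M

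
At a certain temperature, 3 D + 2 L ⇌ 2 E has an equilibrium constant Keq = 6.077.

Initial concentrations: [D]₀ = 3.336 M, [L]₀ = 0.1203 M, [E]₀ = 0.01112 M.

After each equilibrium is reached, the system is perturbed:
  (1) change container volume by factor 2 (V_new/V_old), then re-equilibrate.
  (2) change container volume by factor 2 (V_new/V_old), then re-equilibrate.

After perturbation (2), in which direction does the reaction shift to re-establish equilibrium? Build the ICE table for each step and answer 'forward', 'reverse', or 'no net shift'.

Q₀ = 2.3014e-04 vs Keq = 6.077 ⇒ Q<K, forward
Step 1:
                  D         L         E
  Initial     3.336    0.1203   0.01112
  Change    -0.1672   -0.1115    0.1115
  Equil       3.169  0.008817    0.1226
  solve Keq expr → x = 0.05574; check Q = 6.077
Then change container volume by factor 2 (V_new/V_old).
Step 2:
                  D         L         E
  Initial     1.584  0.004408    0.0613
  Change   0.009918  0.006612 -0.006612
  Equil       1.594   0.01102   0.05469
  solve Keq expr → x = -0.003306; check Q = 6.077
Then change container volume by factor 2 (V_new/V_old).
Step 3:
                  D         L         E
  Initial    0.7972   0.00551   0.02734
  Change   0.009426  0.006284 -0.006284
  Equil      0.8066   0.01179   0.02106
  solve Keq expr → x = -0.003142; check Q = 6.077

Direction: reverse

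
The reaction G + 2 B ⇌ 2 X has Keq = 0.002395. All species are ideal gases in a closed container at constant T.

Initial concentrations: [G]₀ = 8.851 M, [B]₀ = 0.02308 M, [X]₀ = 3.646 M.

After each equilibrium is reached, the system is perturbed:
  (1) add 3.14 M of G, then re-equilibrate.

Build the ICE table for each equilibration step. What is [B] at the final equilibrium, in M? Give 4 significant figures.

[B]_eq = 3.109 M

Q₀ = 2819 vs Keq = 0.002395 ⇒ Q>K, reverse
Step 1:
                    G           B           X
  Initial       8.851     0.02308       3.646
  Change        1.573       3.145      -3.145
  Equil         10.42       3.168      0.5006
  solve Keq expr → x = -1.573; check Q = 0.002395
Then add 3.14 M of G.
Step 2:
                    G           B           X
  Initial       13.56       3.168      0.5006
  Change     -0.02959    -0.05917     0.05917
  Equil         13.53       3.109      0.5598
  solve Keq expr → x = 0.02959; check Q = 0.002395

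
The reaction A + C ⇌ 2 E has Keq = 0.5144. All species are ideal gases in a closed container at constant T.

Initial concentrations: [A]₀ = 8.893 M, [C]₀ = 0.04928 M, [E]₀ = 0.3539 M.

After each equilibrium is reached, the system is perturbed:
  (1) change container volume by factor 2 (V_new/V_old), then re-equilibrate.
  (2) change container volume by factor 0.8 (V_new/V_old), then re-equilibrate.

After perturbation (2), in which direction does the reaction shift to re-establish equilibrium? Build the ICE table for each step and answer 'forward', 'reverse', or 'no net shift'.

Direction: no net shift

Q₀ = 0.2858 vs Keq = 0.5144 ⇒ Q<K, forward
Step 1:
                  A         C         E
  init        8.893   0.04928    0.3539
  Δ         -0.0165   -0.0165   0.03299
  eq          8.877   0.03278    0.3869
  solve Keq expr → x = 0.0165; check Q = 0.5144
Then change container volume by factor 2 (V_new/V_old).
Step 2:
                  A         C         E
  init        4.438   0.01639    0.1934
  Δ               0         0         0
  eq          4.438   0.01639    0.1934
  solve Keq expr → x = 0; check Q = 0.5144
Then change container volume by factor 0.8 (V_new/V_old).
Step 3:
                  A         C         E
  init        5.548   0.02049    0.2418
  Δ               0         0         0
  eq          5.548   0.02049    0.2418
  solve Keq expr → x = 0; check Q = 0.5144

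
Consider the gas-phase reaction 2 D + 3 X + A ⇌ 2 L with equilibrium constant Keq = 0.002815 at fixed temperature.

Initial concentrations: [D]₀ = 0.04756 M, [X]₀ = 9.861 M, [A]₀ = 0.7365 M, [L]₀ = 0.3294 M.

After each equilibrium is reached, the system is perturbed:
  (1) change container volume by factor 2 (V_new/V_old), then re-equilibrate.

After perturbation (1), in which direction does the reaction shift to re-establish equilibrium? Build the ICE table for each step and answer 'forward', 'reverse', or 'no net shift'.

Q₀ = 0.06792 vs Keq = 0.002815 ⇒ Q>K, reverse
Step 1:
                    D           X           A           L
  init        0.04756       9.861      0.7365      0.3294
  Δ            0.1036      0.1554     0.05181     -0.1036
  eq           0.1512       10.02      0.7883      0.2258
  solve Keq expr → x = -0.05181; check Q = 0.002815
Then change container volume by factor 2 (V_new/V_old).
Step 2:
                    D           X           A           L
  init        0.07559       5.008      0.3942      0.1129
  Δ           0.05928     0.08892     0.02964    -0.05928
  eq           0.1349       5.097      0.4238     0.05361
  solve Keq expr → x = -0.02964; check Q = 0.002815

Direction: reverse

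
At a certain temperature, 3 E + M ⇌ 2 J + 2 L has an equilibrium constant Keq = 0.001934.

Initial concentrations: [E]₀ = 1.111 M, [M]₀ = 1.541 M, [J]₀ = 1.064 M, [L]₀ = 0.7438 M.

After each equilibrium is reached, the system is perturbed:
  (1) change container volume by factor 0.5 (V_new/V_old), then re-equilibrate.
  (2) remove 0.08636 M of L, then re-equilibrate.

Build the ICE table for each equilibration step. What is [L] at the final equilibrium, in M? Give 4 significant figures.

[L]_eq = 0.4738 M

Q₀ = 0.2964 vs Keq = 0.001934 ⇒ Q>K, reverse
Step 1:
                    E           M           J           L
  init          1.111       1.541       1.064      0.7438
  Δ            0.7325      0.2442     -0.4883     -0.4883
  eq            1.843       1.785      0.5757      0.2555
  solve Keq expr → x = -0.2442; check Q = 0.001934
Then change container volume by factor 0.5 (V_new/V_old).
Step 2:
                    E           M           J           L
  init          3.687        3.57       1.151       0.511
  Δ                 0           0           0           0
  eq            3.687        3.57       1.151       0.511
  solve Keq expr → x = 0; check Q = 0.001934
Then remove 0.08636 M of L.
Step 3:
                    E           M           J           L
  init          3.687        3.57       1.151      0.4246
  Δ          -0.07375    -0.02458     0.04917     0.04917
  eq            3.613       3.546       1.201      0.4738
  solve Keq expr → x = 0.02458; check Q = 0.001934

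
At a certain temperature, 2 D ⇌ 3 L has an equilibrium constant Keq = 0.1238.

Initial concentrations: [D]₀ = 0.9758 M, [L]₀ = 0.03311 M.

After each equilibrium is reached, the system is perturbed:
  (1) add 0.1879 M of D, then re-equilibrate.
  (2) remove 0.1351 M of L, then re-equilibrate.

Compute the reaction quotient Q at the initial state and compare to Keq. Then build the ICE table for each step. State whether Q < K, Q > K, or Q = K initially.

Q₀ = 3.8120e-05 vs Keq = 0.1238 ⇒ Q<K, forward
Step 1:
                  D         L
  init       0.9758   0.03311
  Δ          -0.247    0.3705
  eq         0.7288    0.4036
  solve Keq expr → x = 0.1235; check Q = 0.1238
Then add 0.1879 M of D.
Step 2:
                  D         L
  init       0.9167    0.4036
  Δ        -0.03616   0.05424
  eq         0.8805    0.4579
  solve Keq expr → x = 0.01808; check Q = 0.1238
Then remove 0.1351 M of L.
Step 3:
                  D         L
  init       0.8805    0.3228
  Δ        -0.07296    0.1094
  eq         0.8076    0.4322
  solve Keq expr → x = 0.03648; check Q = 0.1238

Q₀ = 3.8120e-05; Q < K (proceeds forward)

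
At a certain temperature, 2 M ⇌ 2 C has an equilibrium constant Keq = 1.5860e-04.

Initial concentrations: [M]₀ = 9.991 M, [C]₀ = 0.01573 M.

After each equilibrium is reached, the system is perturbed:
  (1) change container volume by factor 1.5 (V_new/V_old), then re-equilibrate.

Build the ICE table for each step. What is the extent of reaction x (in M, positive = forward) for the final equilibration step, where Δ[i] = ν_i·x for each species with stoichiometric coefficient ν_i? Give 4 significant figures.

x = 0 M

Q₀ = 2.4788e-06 vs Keq = 1.5860e-04 ⇒ Q<K, forward
Step 1:
                   M          C
  init         9.991    0.01573
  Δ          -0.1087     0.1087
  eq           9.882     0.1245
  solve Keq expr → x = 0.05436; check Q = 1.5860e-04
Then change container volume by factor 1.5 (V_new/V_old).
Step 2:
                   M          C
  init         6.588    0.08297
  Δ                0          0
  eq           6.588    0.08297
  solve Keq expr → x = 0; check Q = 1.5860e-04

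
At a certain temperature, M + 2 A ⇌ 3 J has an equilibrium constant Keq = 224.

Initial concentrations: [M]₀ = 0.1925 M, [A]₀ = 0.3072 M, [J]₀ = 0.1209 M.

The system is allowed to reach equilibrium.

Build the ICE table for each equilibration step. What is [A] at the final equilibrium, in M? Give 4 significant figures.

[A]_eq = 0.07666 M

Q₀ = 0.09728 vs Keq = 224 ⇒ Q<K, forward
Step 1:
                    M           A           J
  init         0.1925      0.3072      0.1209
  Δ           -0.1153     -0.2305      0.3458
  eq          0.07723     0.07666      0.4667
  solve Keq expr → x = 0.1153; check Q = 224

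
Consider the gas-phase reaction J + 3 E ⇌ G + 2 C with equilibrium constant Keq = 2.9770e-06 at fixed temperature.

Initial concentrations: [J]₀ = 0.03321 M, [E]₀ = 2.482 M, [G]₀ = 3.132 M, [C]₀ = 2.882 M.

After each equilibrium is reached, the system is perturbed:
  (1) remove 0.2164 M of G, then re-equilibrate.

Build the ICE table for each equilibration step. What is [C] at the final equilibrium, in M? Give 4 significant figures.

Q₀ = 51.23 vs Keq = 2.9770e-06 ⇒ Q>K, reverse
Step 1:
                   J          E          G          C
  Initial    0.03321      2.482      3.132      2.882
  Change       1.427      4.281     -1.427     -2.854
  Equil         1.46      6.763      1.705    0.02808
  solve Keq expr → x = -1.427; check Q = 2.9770e-06
Then remove 0.2164 M of G.
Step 2:
                   J          E          G          C
  Initial       1.46      6.763      1.489    0.02808
  Change  -9.6642e-04  -0.002899 9.6642e-04   0.001933
  Equil        1.459       6.76       1.49    0.03001
  solve Keq expr → x = 9.6642e-04; check Q = 2.9770e-06

[C]_eq = 0.03001 M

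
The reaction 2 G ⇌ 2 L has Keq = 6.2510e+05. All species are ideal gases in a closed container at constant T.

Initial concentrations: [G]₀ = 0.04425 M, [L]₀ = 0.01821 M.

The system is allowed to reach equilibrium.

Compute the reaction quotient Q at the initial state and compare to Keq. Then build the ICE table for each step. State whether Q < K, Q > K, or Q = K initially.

Q₀ = 0.1694 vs Keq = 6.2510e+05 ⇒ Q<K, forward
Step 1:
                    G           L
  Initial     0.04425     0.01821
  Change     -0.04417     0.04417
  Equil    7.8900e-05     0.06238
  solve Keq expr → x = 0.02209; check Q = 6.2510e+05

Q₀ = 0.1694; Q < K (proceeds forward)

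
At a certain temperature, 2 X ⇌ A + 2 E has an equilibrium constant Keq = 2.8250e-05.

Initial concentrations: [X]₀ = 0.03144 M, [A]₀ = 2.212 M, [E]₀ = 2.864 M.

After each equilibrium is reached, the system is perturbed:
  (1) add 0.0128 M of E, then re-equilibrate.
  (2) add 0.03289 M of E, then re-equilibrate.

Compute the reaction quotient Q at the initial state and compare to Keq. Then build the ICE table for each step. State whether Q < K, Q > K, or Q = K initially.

Q₀ = 1.8355e+04; Q > K (proceeds reverse)

Q₀ = 1.8355e+04 vs Keq = 2.8250e-05 ⇒ Q>K, reverse
Step 1:
                    X           A           E
  init        0.03144       2.212       2.864
  Δ             2.847      -1.423      -2.847
  eq            2.878      0.7886     0.01723
  solve Keq expr → x = -1.423; check Q = 2.8250e-05
Then add 0.0128 M of E.
Step 2:
                    X           A           E
  init          2.878      0.7886     0.03003
  Δ           0.01265   -0.006327    -0.01265
  eq            2.891      0.7823     0.01737
  solve Keq expr → x = -0.006327; check Q = 2.8250e-05
Then add 0.03289 M of E.
Step 3:
                    X           A           E
  init          2.891      0.7823     0.05026
  Δ           0.03251    -0.01625    -0.03251
  eq            2.923       0.766     0.01775
  solve Keq expr → x = -0.01625; check Q = 2.8250e-05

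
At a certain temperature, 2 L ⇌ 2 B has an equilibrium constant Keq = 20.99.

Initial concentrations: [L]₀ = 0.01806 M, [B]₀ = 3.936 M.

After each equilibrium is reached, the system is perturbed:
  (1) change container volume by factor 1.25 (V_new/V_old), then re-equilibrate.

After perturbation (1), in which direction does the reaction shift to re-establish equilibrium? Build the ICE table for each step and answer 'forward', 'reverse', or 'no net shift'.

Q₀ = 4.7498e+04 vs Keq = 20.99 ⇒ Q>K, reverse
Step 1:
                    L           B
  Initial     0.01806       3.936
  Change       0.6904     -0.6904
  Equil        0.7084       3.246
  solve Keq expr → x = -0.3452; check Q = 20.99
Then change container volume by factor 1.25 (V_new/V_old).
Step 2:
                    L           B
  Initial      0.5667       2.597
  Change            0           0
  Equil        0.5667       2.597
  solve Keq expr → x = 0; check Q = 20.99

Direction: no net shift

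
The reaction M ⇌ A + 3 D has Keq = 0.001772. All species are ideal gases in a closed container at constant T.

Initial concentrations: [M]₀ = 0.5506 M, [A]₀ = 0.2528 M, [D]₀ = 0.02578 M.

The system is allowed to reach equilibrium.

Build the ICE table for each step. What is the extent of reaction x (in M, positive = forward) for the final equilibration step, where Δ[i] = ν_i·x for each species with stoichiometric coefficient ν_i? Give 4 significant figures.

Q₀ = 7.8666e-06 vs Keq = 0.001772 ⇒ Q<K, forward
Step 1:
                  M         A         D
  I          0.5506    0.2528   0.02578
  C        -0.03996   0.03996    0.1199
  E          0.5106    0.2928    0.1457
  solve Keq expr → x = 0.03996; check Q = 0.001772

x = 0.03996 M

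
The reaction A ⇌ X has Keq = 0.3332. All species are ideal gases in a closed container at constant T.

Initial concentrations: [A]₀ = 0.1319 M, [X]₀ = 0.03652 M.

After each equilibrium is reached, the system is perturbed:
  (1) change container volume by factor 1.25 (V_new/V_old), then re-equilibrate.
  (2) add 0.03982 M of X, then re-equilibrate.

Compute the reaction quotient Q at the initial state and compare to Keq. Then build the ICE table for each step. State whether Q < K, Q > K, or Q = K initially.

Q₀ = 0.2769; Q < K (proceeds forward)

Q₀ = 0.2769 vs Keq = 0.3332 ⇒ Q<K, forward
Step 1:
                    A           X
  init         0.1319     0.03652
  Δ         -0.005572    0.005572
  eq           0.1263     0.04209
  solve Keq expr → x = 0.005572; check Q = 0.3332
Then change container volume by factor 1.25 (V_new/V_old).
Step 2:
                    A           X
  init         0.1011     0.03367
  Δ                 0           0
  eq           0.1011     0.03367
  solve Keq expr → x = 0; check Q = 0.3332
Then add 0.03982 M of X.
Step 3:
                    A           X
  init         0.1011     0.07349
  Δ           0.02987    -0.02987
  eq           0.1309     0.04363
  solve Keq expr → x = -0.02987; check Q = 0.3332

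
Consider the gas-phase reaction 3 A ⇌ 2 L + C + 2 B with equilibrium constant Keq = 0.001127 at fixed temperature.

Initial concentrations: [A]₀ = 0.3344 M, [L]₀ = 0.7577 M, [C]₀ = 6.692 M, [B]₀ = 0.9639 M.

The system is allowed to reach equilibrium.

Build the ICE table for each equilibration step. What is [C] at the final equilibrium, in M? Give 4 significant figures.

[C]_eq = 6.351 M

Q₀ = 95.46 vs Keq = 0.001127 ⇒ Q>K, reverse
Step 1:
                   A          L          C          B
  Initial     0.3344     0.7577      6.692     0.9639
  Change       1.024    -0.6827    -0.3413    -0.6827
  Equil        1.358    0.07501      6.351     0.2812
  solve Keq expr → x = -0.3413; check Q = 0.001127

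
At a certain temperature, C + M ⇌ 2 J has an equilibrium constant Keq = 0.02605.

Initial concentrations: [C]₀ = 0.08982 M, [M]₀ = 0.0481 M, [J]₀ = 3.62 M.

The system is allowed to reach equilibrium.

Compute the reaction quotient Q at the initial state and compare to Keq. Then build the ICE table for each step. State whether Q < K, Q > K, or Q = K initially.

Q₀ = 3033; Q > K (proceeds reverse)

Q₀ = 3033 vs Keq = 0.02605 ⇒ Q>K, reverse
Step 1:
                  C         M         J
  I         0.08982    0.0481      3.62
  C            1.67      1.67    -3.339
  E            1.76     1.718    0.2806
  solve Keq expr → x = -1.67; check Q = 0.02605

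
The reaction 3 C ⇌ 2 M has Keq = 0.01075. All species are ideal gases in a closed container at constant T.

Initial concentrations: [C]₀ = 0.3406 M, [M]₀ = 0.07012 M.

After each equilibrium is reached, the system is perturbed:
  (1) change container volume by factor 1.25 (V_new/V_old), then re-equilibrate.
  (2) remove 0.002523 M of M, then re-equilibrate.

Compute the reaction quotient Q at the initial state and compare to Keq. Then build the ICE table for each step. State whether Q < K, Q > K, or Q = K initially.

Q₀ = 0.1244 vs Keq = 0.01075 ⇒ Q>K, reverse
Step 1:
                    C           M
  init         0.3406     0.07012
  Δ           0.06501    -0.04334
  eq           0.4056     0.02678
  solve Keq expr → x = -0.02167; check Q = 0.01075
Then change container volume by factor 1.25 (V_new/V_old).
Step 2:
                    C           M
  init         0.3245     0.02143
  Δ          0.002994   -0.001996
  eq           0.3275     0.01943
  solve Keq expr → x = -9.9809e-04; check Q = 0.01075
Then remove 0.002523 M of M.
Step 3:
                    C           M
  init         0.3275     0.01691
  Δ          -0.00334    0.002227
  eq           0.3241     0.01913
  solve Keq expr → x = 0.001113; check Q = 0.01075

Q₀ = 0.1244; Q > K (proceeds reverse)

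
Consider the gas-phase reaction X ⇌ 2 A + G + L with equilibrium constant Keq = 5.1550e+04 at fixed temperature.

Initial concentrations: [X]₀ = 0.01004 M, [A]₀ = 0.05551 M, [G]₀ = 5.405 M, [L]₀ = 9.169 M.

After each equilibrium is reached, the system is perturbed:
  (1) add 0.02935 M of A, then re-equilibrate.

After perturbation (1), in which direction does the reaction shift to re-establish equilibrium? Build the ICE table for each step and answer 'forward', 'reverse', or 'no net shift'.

Q₀ = 15.21 vs Keq = 5.1550e+04 ⇒ Q<K, forward
Step 1:
                    X           A           G           L
  init        0.01004     0.05551       5.405       9.169
  Δ          -0.01003     0.02007     0.01003     0.01003
  eq       5.5077e-06     0.07558       5.415       9.179
  solve Keq expr → x = 0.01003; check Q = 5.1550e+04
Then add 0.02935 M of A.
Step 2:
                    X           A           G           L
  init     5.5077e-06      0.1049       5.415       9.179
  Δ        5.1062e-06 -1.0212e-05 -5.1062e-06 -5.1062e-06
  eq       1.0614e-05      0.1049       5.415       9.179
  solve Keq expr → x = -5.1062e-06; check Q = 5.1550e+04

Direction: reverse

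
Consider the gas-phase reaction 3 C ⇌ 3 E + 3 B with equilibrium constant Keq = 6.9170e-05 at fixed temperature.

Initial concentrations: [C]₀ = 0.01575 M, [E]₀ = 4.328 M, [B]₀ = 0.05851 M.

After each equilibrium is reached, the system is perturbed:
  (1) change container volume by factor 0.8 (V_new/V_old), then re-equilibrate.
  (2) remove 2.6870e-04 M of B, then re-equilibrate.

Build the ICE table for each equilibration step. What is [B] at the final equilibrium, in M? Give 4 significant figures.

[B]_eq = 7.0635e-04 M

Q₀ = 4156 vs Keq = 6.9170e-05 ⇒ Q>K, reverse
Step 1:
                  C         E         B
  init      0.01575     4.328   0.05851
  Δ          0.0578   -0.0578   -0.0578
  eq        0.07355      4.27 7.0706e-04
  solve Keq expr → x = -0.01927; check Q = 6.9170e-05
Then change container volume by factor 0.8 (V_new/V_old).
Step 2:
                  C         E         B
  init      0.09194     5.338 8.8383e-04
  Δ       1.7539e-04 -1.7539e-04 -1.7539e-04
  eq        0.09212     5.338 7.0843e-04
  solve Keq expr → x = -5.8465e-05; check Q = 6.9170e-05
Then remove 2.6870e-04 M of B.
Step 3:
                  C         E         B
  init      0.09212     5.338 4.3973e-04
  Δ       -2.6661e-04 2.6661e-04 2.6661e-04
  eq        0.09185     5.338 7.0635e-04
  solve Keq expr → x = 8.8871e-05; check Q = 6.9170e-05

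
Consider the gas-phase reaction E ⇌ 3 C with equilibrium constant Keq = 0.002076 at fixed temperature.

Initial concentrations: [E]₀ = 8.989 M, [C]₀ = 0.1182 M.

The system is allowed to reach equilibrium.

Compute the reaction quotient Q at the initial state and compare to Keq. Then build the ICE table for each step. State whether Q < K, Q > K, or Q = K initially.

Q₀ = 1.8371e-04; Q < K (proceeds forward)

Q₀ = 1.8371e-04 vs Keq = 0.002076 ⇒ Q<K, forward
Step 1:
                   E          C
  I            8.989     0.1182
  C         -0.04885     0.1466
  E             8.94     0.2648
  solve Keq expr → x = 0.04885; check Q = 0.002076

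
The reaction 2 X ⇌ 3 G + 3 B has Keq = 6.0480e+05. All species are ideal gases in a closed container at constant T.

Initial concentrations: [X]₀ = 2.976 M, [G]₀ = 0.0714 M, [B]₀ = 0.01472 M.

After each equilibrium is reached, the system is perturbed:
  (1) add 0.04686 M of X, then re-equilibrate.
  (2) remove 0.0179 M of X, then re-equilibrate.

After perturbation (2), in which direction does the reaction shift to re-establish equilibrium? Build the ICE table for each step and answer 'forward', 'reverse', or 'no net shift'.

Q₀ = 1.3108e-10 vs Keq = 6.0480e+05 ⇒ Q<K, forward
Step 1:
                   X          G          B
  Initial      2.976     0.0714    0.01472
  Change       -2.87      4.305      4.305
  Equil       0.1057      4.377       4.32
  solve Keq expr → x = 1.435; check Q = 6.0480e+05
Then add 0.04686 M of X.
Step 2:
                   X          G          B
  Initial     0.1526      4.377       4.32
  Change    -0.04218    0.06327    0.06327
  Equil       0.1104       4.44      4.383
  solve Keq expr → x = 0.02109; check Q = 6.0480e+05
Then remove 0.0179 M of X.
Step 3:
                   X          G          B
  Initial    0.09251       4.44      4.383
  Change      0.0161   -0.02415   -0.02415
  Equil       0.1086      4.416      4.359
  solve Keq expr → x = -0.008049; check Q = 6.0480e+05

Direction: reverse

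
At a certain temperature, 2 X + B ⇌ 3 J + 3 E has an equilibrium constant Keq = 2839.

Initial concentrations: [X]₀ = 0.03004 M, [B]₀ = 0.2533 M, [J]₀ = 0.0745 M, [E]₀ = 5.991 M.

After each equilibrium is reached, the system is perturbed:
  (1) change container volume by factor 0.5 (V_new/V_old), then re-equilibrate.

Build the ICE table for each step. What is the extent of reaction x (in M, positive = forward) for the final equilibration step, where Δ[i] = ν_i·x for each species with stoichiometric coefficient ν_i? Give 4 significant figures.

x = -0.01442 M

Q₀ = 389 vs Keq = 2839 ⇒ Q<K, forward
Step 1:
                   X          B          J          E
  init       0.03004     0.2533     0.0745      5.991
  Δ         -0.01371  -0.006854    0.02056    0.02056
  eq         0.01633     0.2464    0.09506      6.012
  solve Keq expr → x = 0.006854; check Q = 2839
Then change container volume by factor 0.5 (V_new/V_old).
Step 2:
                   X          B          J          E
  init       0.03266     0.4929     0.1901      12.02
  Δ          0.02883    0.01442   -0.04325   -0.04325
  eq          0.0615     0.5073     0.1469      11.98
  solve Keq expr → x = -0.01442; check Q = 2839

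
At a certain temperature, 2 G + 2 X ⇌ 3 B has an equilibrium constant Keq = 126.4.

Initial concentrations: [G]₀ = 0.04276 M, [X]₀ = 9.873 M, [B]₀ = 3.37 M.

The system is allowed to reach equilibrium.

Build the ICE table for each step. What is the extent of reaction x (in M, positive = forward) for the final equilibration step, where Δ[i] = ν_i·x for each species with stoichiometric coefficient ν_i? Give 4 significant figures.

Q₀ = 214.7 vs Keq = 126.4 ⇒ Q>K, reverse
Step 1:
                    G           X           B
  I           0.04276       9.873        3.37
  C           0.01244     0.01244    -0.01866
  E            0.0552       9.885       3.351
  solve Keq expr → x = -0.006221; check Q = 126.4

x = -0.006221 M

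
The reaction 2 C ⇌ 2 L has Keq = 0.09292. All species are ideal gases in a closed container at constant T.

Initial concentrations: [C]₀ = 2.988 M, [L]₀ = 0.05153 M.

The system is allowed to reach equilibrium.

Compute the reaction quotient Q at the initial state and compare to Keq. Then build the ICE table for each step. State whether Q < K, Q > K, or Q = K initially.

Q₀ = 2.9741e-04 vs Keq = 0.09292 ⇒ Q<K, forward
Step 1:
                   C          L
  I            2.988    0.05153
  C          -0.6586     0.6586
  E            2.329     0.7101
  solve Keq expr → x = 0.3293; check Q = 0.09292

Q₀ = 2.9741e-04; Q < K (proceeds forward)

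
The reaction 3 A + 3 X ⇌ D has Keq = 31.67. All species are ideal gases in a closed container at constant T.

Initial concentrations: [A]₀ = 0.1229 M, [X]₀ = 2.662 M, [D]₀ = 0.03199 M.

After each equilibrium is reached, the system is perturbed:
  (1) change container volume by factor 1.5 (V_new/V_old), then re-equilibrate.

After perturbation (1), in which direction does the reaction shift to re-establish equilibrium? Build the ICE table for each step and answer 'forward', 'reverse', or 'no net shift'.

Q₀ = 0.9136 vs Keq = 31.67 ⇒ Q<K, forward
Step 1:
                    A           X           D
  init         0.1229       2.662     0.03199
  Δ           -0.0758     -0.0758     0.02527
  eq           0.0471       2.586     0.05726
  solve Keq expr → x = 0.02527; check Q = 31.67
Then change container volume by factor 1.5 (V_new/V_old).
Step 2:
                    A           X           D
  init         0.0314       1.724     0.03817
  Δ           0.02471     0.02471   -0.008237
  eq          0.05612       1.749     0.02993
  solve Keq expr → x = -0.008237; check Q = 31.67

Direction: reverse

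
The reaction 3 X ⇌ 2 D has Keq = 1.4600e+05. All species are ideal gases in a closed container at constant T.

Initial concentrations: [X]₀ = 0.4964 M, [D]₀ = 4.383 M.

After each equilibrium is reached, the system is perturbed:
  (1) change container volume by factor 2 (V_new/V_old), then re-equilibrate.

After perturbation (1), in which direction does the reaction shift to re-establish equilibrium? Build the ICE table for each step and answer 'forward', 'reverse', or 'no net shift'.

Q₀ = 157.1 vs Keq = 1.4600e+05 ⇒ Q<K, forward
Step 1:
                   X          D
  Initial     0.4964      4.383
  Change     -0.4433     0.2955
  Equil      0.05312      4.679
  solve Keq expr → x = 0.1478; check Q = 1.4600e+05
Then change container volume by factor 2 (V_new/V_old).
Step 2:
                   X          D
  Initial    0.02656      2.339
  Change     0.00686  -0.004574
  Equil      0.03342      2.335
  solve Keq expr → x = -0.002287; check Q = 1.4600e+05

Direction: reverse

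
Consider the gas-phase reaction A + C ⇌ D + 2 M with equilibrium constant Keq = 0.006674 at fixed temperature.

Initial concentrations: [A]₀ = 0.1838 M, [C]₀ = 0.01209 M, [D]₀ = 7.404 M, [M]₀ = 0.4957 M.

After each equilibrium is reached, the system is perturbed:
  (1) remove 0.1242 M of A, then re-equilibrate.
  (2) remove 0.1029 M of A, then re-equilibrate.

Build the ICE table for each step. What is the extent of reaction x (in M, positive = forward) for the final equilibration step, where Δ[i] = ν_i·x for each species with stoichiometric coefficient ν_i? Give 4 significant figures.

x = -7.8347e-04 M

Q₀ = 818.7 vs Keq = 0.006674 ⇒ Q>K, reverse
Step 1:
                   A          C          D          M
  init        0.1838    0.01209      7.404     0.4957
  Δ           0.2428     0.2428    -0.2428    -0.4856
  eq          0.4266     0.2549      7.161    0.01007
  solve Keq expr → x = -0.2428; check Q = 0.006674
Then remove 0.1242 M of A.
Step 2:
                   A          C          D          M
  init        0.3024     0.2549      7.161    0.01007
  Δ       7.8335e-04 7.8335e-04 -7.8335e-04  -0.001567
  eq          0.3032     0.2557       7.16   0.008501
  solve Keq expr → x = -7.8335e-04; check Q = 0.006674
Then remove 0.1029 M of A.
Step 3:
                   A          C          D          M
  init        0.2003     0.2557       7.16   0.008501
  Δ       7.8347e-04 7.8347e-04 -7.8347e-04  -0.001567
  eq          0.2011     0.2565       7.16   0.006934
  solve Keq expr → x = -7.8347e-04; check Q = 0.006674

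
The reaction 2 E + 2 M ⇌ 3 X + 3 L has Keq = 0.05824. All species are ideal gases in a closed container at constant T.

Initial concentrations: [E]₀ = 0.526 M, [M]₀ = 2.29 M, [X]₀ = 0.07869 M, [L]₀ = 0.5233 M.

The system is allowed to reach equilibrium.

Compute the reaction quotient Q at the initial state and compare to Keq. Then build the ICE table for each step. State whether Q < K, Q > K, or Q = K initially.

Q₀ = 4.8125e-05; Q < K (proceeds forward)

Q₀ = 4.8125e-05 vs Keq = 0.05824 ⇒ Q<K, forward
Step 1:
                   E          M          X          L
  Initial      0.526       2.29    0.07869     0.5233
  Change     -0.1953    -0.1953      0.293      0.293
  Equil       0.3307      2.095     0.3717     0.8163
  solve Keq expr → x = 0.09767; check Q = 0.05824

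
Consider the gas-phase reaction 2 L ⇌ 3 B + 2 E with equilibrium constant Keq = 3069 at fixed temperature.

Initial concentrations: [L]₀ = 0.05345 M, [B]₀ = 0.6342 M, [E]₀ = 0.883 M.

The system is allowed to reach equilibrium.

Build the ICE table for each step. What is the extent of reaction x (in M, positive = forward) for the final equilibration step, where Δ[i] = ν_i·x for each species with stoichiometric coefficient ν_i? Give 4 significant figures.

x = 0.02183 M

Q₀ = 69.62 vs Keq = 3069 ⇒ Q<K, forward
Step 1:
                   L          B          E
  I          0.05345     0.6342      0.883
  C         -0.04366    0.06549    0.04366
  E          0.00979     0.6997     0.9267
  solve Keq expr → x = 0.02183; check Q = 3069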